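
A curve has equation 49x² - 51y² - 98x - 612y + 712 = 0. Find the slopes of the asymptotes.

Group: 49(x² - 2x) -51(y² + 12y) = -712
Completing the square gives 49(x - 1)² -51(y + 6)² = -712 + 49 - 1836 = -2499.
Divide through by -2499 to get (y + 6)²/49 - (x - 1)²/51 = 1.
Hyperbola, center (1, -6), transverse axis vertical; a² = 49, b² = 51.
For a vertical hyperbola the asymptotes have slope ±a/b.
Here that is ±7/√51 = ±7√51/51.

7√51/51 and -7√51/51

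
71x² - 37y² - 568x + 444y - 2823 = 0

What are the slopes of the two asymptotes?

Group the x- and y-terms: 71(x² - 8x) -37(y² - 12y) = 2823
Complete the square in x and y: 71(x - 4)² -37(y - 6)² = 2823 + 1136 - 1332 = 2627
Divide through by 2627 to get (x - 4)²/37 - (y - 6)²/71 = 1.
Hyperbola, center (4, 6), transverse axis horizontal; a² = 37, b² = 71.
For a horizontal hyperbola the asymptotes have slope ±b/a.
Here that is ±√71/√37 = ±√2627/37.

√2627/37 and -√2627/37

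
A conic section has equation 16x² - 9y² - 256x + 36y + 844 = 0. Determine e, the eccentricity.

e = 5/3

Collect terms: 16(x² - 16x) -9(y² - 4y) = -844
Complete the square: 16(x - 8)² -9(y - 2)² = -844 + 1024 - 36 = 144
Divide by 144: (x - 8)²/9 - (y - 2)²/16 = 1
Hyperbola, center (8, 2), transverse axis horizontal; a² = 9, b² = 16.
c² = a² + b² = 25, so c = 5.
e = c/a = 5/3.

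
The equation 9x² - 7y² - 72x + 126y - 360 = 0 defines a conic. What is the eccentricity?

e = 4/3

Rearranging, 9(x² - 8x) -7(y² - 18y) = 360.
Complete the square: 9(x - 4)² -7(y - 9)² = 360 + 144 - 567 = -63
Divide through by -63 to get (y - 9)²/9 - (x - 4)²/7 = 1.
Hyperbola, center (4, 9), transverse axis vertical; a² = 9, b² = 7.
c² = a² + b² = 16, so c = 4.
e = c/a = 4/3.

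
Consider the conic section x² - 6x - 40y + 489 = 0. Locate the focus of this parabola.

(3, 22)

Only x is squared. Complete the square in x: (x - 3)² = 40(y - 12).
Vertex (3, 12); 4p = 40 so p = 10. Opens up.
Focus is p units from the vertex along the axis: (h, k + p).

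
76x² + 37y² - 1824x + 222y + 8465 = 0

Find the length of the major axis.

4√19

76(x² - 24x) + 37(y² + 6y) = -8465
Complete the square in x and y: 76(x - 12)² + 37(y + 3)² = -8465 + 10944 + 333 = 2812
Divide by 2812: (x - 12)²/37 + (y + 3)²/76 = 1
Ellipse, center (12, -3), major axis vertical; a² = 76, b² = 37.
a² = 76 so a = 2√19; the major axis has length 2a = 4√19.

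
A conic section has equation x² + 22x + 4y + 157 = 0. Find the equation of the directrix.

Only x is squared. Complete the square in x: (x + 11)² = -4(y + 9).
Vertex (-11, -9); 4p = -4 so p = -1. Opens down.
Directrix is the horizontal line y = k − p = -9 − (-1) = -8.

y = -8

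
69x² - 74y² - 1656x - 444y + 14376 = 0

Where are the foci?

(12, -3 - √143) and (12, -3 + √143)

Group: 69(x² - 24x) -74(y² + 6y) = -14376
Complete the square in x and y: 69(x - 12)² -74(y + 3)² = -14376 + 9936 - 666 = -5106
Divide by -5106: (y + 3)²/69 - (x - 12)²/74 = 1
Hyperbola, center (12, -3), transverse axis vertical; a² = 69, b² = 74.
c² = a² + b² = 69 + 74 = 143, so c = √143.
Foci lie on the vertical axis through the center: (h, k ± c).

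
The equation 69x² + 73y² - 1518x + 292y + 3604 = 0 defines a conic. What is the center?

(11, -2)

69(x² - 22x) + 73(y² + 4y) = -3604
Complete the square in x and y: 69(x - 11)² + 73(y + 2)² = -3604 + 8349 + 292 = 5037
Divide by 5037: (x - 11)²/73 + (y + 2)²/69 = 1
Ellipse with center (11, -2).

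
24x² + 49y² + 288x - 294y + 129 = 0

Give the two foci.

24(x² + 12x) + 49(y² - 6y) = -129
Complete the square: 24(x + 6)² + 49(y - 3)² = -129 + 864 + 441 = 1176
Dividing both sides by 1176: (x + 6)²/49 + (y - 3)²/24 = 1
Ellipse, center (-6, 3), major axis horizontal; a² = 49, b² = 24.
c² = a² - b² = 49 - 24 = 25, so c = 5.
Foci lie on the horizontal axis through the center: (h ± c, k).

(-11, 3) and (-1, 3)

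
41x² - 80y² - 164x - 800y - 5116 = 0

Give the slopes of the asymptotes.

Group: 41(x² - 4x) -80(y² + 10y) = 5116
Complete the square: 41(x - 2)² -80(y + 5)² = 5116 + 164 - 2000 = 3280
Dividing both sides by 3280: (x - 2)²/80 - (y + 5)²/41 = 1
Hyperbola, center (2, -5), transverse axis horizontal; a² = 80, b² = 41.
For a horizontal hyperbola the asymptotes have slope ±b/a.
Here that is ±√41/4√5 = ±√205/20.

√205/20 and -√205/20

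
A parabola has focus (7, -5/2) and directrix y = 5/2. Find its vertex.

(7, 0)

The vertex is the midpoint between the focus and the directrix along the axis of symmetry.
Axis is vertical (directrix is horizontal). Vertex y-coordinate = (-5/2 + 5/2)/2 = 0; x-coordinate = 7.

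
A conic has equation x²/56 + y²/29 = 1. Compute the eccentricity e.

e = 3√42/28

Center (0, 0). The larger denominator 56 sits under the x-term, so the major axis is horizontal; a² = 56, b² = 29.
c² = a² - b² = 27, so c = 3√3.
e = c/a = 3√3/2√14 = 3√42/28.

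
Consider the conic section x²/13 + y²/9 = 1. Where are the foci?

Center (0, 0). The larger denominator 13 sits under the x-term, so the major axis is horizontal; a² = 13, b² = 9.
c² = a² - b² = 13 - 9 = 4, so c = 2.
Foci lie on the horizontal axis through the center: (h ± c, k).

(-2, 0) and (2, 0)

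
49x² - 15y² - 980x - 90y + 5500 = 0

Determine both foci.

Collect terms: 49(x² - 20x) -15(y² + 6y) = -5500
Complete the square: 49(x - 10)² -15(y + 3)² = -5500 + 4900 - 135 = -735
Divide by -735: (y + 3)²/49 - (x - 10)²/15 = 1
Hyperbola, center (10, -3), transverse axis vertical; a² = 49, b² = 15.
c² = a² + b² = 49 + 15 = 64, so c = 8.
Foci lie on the vertical axis through the center: (h, k ± c).

(10, -11) and (10, 5)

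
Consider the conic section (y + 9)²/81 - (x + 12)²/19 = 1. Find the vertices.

(-12, -18) and (-12, 0)

Center (-12, -9). The positive term is the y-term, so the transverse axis is vertical; a² = 81, b² = 19.
a = 9. Vertices at (h, k ± a).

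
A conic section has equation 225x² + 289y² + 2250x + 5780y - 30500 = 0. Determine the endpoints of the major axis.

Group the x- and y-terms: 225(x² + 10x) + 289(y² + 20y) = 30500
Complete the square: 225(x + 5)² + 289(y + 10)² = 30500 + 5625 + 28900 = 65025
Dividing both sides by 65025: (x + 5)²/289 + (y + 10)²/225 = 1
Ellipse, center (-5, -10), major axis horizontal; a² = 289, b² = 225.
a = 17. Vertices at (h ± a, k).

(-22, -10) and (12, -10)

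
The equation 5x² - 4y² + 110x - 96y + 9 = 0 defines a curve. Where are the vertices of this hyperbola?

Collect terms: 5(x² + 22x) -4(y² + 24y) = -9
Complete the square in x and y: 5(x + 11)² -4(y + 12)² = -9 + 605 - 576 = 20
Divide by 20: (x + 11)²/4 - (y + 12)²/5 = 1
Hyperbola, center (-11, -12), transverse axis horizontal; a² = 4, b² = 5.
a = 2. Vertices at (h ± a, k).

(-13, -12) and (-9, -12)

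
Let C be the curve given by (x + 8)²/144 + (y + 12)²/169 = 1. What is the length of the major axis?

26

Center (-8, -12). The larger denominator 169 sits under the y-term, so the major axis is vertical; a² = 169, b² = 144.
a² = 169 so a = 13; the major axis has length 2a = 26.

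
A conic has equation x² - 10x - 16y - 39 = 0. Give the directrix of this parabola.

Only x is squared. Complete the square in x: (x - 5)² = 16(y + 4).
Vertex (5, -4); 4p = 16 so p = 4. Opens up.
Directrix is the horizontal line y = k − p = -4 − (4) = -8.

y = -8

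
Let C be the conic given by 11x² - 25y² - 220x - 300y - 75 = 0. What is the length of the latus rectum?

Rearranging, 11(x² - 20x) -25(y² + 12y) = 75.
11(x - 10)² -25(y + 6)² = 75 + 1100 - 900 = 275
Divide by 275: (x - 10)²/25 - (y + 6)²/11 = 1
Hyperbola, center (10, -6), transverse axis horizontal; a² = 25, b² = 11.
Latus rectum length = 2b²/a = 2·11/5 = 22/5.

22/5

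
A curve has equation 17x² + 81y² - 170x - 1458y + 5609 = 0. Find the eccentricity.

e = 8/9

Collect terms: 17(x² - 10x) + 81(y² - 18y) = -5609
Complete the square: 17(x - 5)² + 81(y - 9)² = -5609 + 425 + 6561 = 1377
Dividing both sides by 1377: (x - 5)²/81 + (y - 9)²/17 = 1
Ellipse, center (5, 9), major axis horizontal; a² = 81, b² = 17.
c² = a² - b² = 64, so c = 8.
e = c/a = 8/9.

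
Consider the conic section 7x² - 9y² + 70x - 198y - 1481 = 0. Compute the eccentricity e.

e = 4/3

Group: 7(x² + 10x) -9(y² + 22y) = 1481
Complete the square: 7(x + 5)² -9(y + 11)² = 1481 + 175 - 1089 = 567
Divide by 567: (x + 5)²/81 - (y + 11)²/63 = 1
Hyperbola, center (-5, -11), transverse axis horizontal; a² = 81, b² = 63.
c² = a² + b² = 144, so c = 12.
e = c/a = 12/9 = 4/3.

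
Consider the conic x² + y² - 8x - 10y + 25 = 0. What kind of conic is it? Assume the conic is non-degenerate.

circle

No xy term. Coefficients of x² and y² are A = 1, C = 1.
A = C (same sign) ⇒ circle.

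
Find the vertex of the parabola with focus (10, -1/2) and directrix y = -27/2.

The vertex is the midpoint between the focus and the directrix along the axis of symmetry.
Axis is vertical (directrix is horizontal). Vertex y-coordinate = (-1/2 + (-27/2))/2 = -7; x-coordinate = 10.

(10, -7)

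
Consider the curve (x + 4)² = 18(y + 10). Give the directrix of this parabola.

y = -29/2

Vertex (-4, -10); 4p = 18 so p = 9/2. Opens up.
Directrix is the horizontal line y = k − p = -10 − (9/2) = -29/2.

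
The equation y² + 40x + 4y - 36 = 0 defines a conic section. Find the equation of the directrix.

x = 11

Only y is squared. Complete the square in y: (y + 2)² = -40(x - 1).
Vertex (1, -2); 4p = -40 so p = -10. Opens left.
Directrix is the vertical line x = h − p = 1 − (-10) = 11.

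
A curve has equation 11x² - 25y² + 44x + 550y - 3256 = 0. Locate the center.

(-2, 11)

Group: 11(x² + 4x) -25(y² - 22y) = 3256
Complete the square: 11(x + 2)² -25(y - 11)² = 3256 + 44 - 3025 = 275
Divide by 275: (x + 2)²/25 - (y - 11)²/11 = 1
Hyperbola with center (-2, 11).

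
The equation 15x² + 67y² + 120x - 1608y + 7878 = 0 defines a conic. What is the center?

Rearranging, 15(x² + 8x) + 67(y² - 24y) = -7878.
Complete the square: 15(x + 4)² + 67(y - 12)² = -7878 + 240 + 9648 = 2010
Dividing both sides by 2010: (x + 4)²/134 + (y - 12)²/30 = 1
Ellipse with center (-4, 12).

(-4, 12)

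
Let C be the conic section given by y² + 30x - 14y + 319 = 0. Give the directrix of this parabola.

x = -3/2

Only y is squared. Complete the square in y: (y - 7)² = -30(x + 9).
Vertex (-9, 7); 4p = -30 so p = -15/2. Opens left.
Directrix is the vertical line x = h − p = -9 − (-15/2) = -3/2.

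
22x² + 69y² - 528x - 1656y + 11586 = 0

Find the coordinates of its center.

(12, 12)

Group: 22(x² - 24x) + 69(y² - 24y) = -11586
Completing the square gives 22(x - 12)² + 69(y - 12)² = -11586 + 3168 + 9936 = 1518.
Divide by 1518: (x - 12)²/69 + (y - 12)²/22 = 1
Ellipse with center (12, 12).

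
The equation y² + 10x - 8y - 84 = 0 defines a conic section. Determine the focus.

Only y is squared. Complete the square in y: (y - 4)² = -10(x - 10).
Vertex (10, 4); 4p = -10 so p = -5/2. Opens left.
Focus is p units from the vertex along the axis: (h + p, k).

(15/2, 4)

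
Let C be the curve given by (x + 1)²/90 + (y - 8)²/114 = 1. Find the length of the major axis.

Center (-1, 8). The larger denominator 114 sits under the y-term, so the major axis is vertical; a² = 114, b² = 90.
a² = 114 so a = √114; the major axis has length 2a = 2√114.

2√114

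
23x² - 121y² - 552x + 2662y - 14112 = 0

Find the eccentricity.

23(x² - 24x) -121(y² - 22y) = 14112
23(x - 12)² -121(y - 11)² = 14112 + 3312 - 14641 = 2783
Divide by 2783: (x - 12)²/121 - (y - 11)²/23 = 1
Hyperbola, center (12, 11), transverse axis horizontal; a² = 121, b² = 23.
c² = a² + b² = 144, so c = 12.
e = c/a = 12/11.

e = 12/11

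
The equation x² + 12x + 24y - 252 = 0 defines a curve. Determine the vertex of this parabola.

(-6, 12)

Only x is squared. Complete the square in x: (x + 6)² = -24(y - 12).
Vertex (-6, 12); 4p = -24 so p = -6. Opens down.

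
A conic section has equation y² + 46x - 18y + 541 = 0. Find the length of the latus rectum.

46

Only y is squared. Complete the square in y: (y - 9)² = -46(x + 10).
Vertex (-10, 9); 4p = -46 so p = -23/2. Opens left.
Latus rectum length = |4p| = 46.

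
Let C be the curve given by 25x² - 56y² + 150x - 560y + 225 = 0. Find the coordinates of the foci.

Rearranging, 25(x² + 6x) -56(y² + 10y) = -225.
Complete the square in x and y: 25(x + 3)² -56(y + 5)² = -225 + 225 - 1400 = -1400
Dividing both sides by -1400: (y + 5)²/25 - (x + 3)²/56 = 1
Hyperbola, center (-3, -5), transverse axis vertical; a² = 25, b² = 56.
c² = a² + b² = 25 + 56 = 81, so c = 9.
Foci lie on the vertical axis through the center: (h, k ± c).

(-3, -14) and (-3, 4)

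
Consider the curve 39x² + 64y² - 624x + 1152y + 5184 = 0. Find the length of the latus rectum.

39/4

Group the x- and y-terms: 39(x² - 16x) + 64(y² + 18y) = -5184
39(x - 8)² + 64(y + 9)² = -5184 + 2496 + 5184 = 2496
Dividing both sides by 2496: (x - 8)²/64 + (y + 9)²/39 = 1
Ellipse, center (8, -9), major axis horizontal; a² = 64, b² = 39.
Latus rectum length = 2b²/a = 2·39/8 = 39/4.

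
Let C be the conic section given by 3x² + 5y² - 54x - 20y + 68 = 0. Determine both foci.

(9 - √26, 2) and (9 + √26, 2)

Rearranging, 3(x² - 18x) + 5(y² - 4y) = -68.
Complete the square in x and y: 3(x - 9)² + 5(y - 2)² = -68 + 243 + 20 = 195
Divide through by 195 to get (x - 9)²/65 + (y - 2)²/39 = 1.
Ellipse, center (9, 2), major axis horizontal; a² = 65, b² = 39.
c² = a² - b² = 65 - 39 = 26, so c = √26.
Foci lie on the horizontal axis through the center: (h ± c, k).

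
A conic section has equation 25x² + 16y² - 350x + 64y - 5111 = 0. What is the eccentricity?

25(x² - 14x) + 16(y² + 4y) = 5111
Completing the square gives 25(x - 7)² + 16(y + 2)² = 5111 + 1225 + 64 = 6400.
Divide by 6400: (x - 7)²/256 + (y + 2)²/400 = 1
Ellipse, center (7, -2), major axis vertical; a² = 400, b² = 256.
c² = a² - b² = 144, so c = 12.
e = c/a = 12/20 = 3/5.

e = 3/5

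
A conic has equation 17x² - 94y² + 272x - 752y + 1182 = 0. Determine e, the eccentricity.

e = √1887/17

Collect terms: 17(x² + 16x) -94(y² + 8y) = -1182
Complete the square: 17(x + 8)² -94(y + 4)² = -1182 + 1088 - 1504 = -1598
Divide by -1598: (y + 4)²/17 - (x + 8)²/94 = 1
Hyperbola, center (-8, -4), transverse axis vertical; a² = 17, b² = 94.
c² = a² + b² = 111, so c = √111.
e = c/a = √111/√17 = √1887/17.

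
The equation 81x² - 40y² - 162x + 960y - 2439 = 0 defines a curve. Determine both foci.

Rearranging, 81(x² - 2x) -40(y² - 24y) = 2439.
Complete the square: 81(x - 1)² -40(y - 12)² = 2439 + 81 - 5760 = -3240
Divide through by -3240 to get (y - 12)²/81 - (x - 1)²/40 = 1.
Hyperbola, center (1, 12), transverse axis vertical; a² = 81, b² = 40.
c² = a² + b² = 81 + 40 = 121, so c = 11.
Foci lie on the vertical axis through the center: (h, k ± c).

(1, 1) and (1, 23)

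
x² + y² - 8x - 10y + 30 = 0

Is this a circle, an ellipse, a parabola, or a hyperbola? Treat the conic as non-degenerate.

No xy term. Coefficients of x² and y² are A = 1, C = 1.
A = C (same sign) ⇒ circle.

circle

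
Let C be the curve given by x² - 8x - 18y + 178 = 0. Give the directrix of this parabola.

y = 9/2

Only x is squared. Complete the square in x: (x - 4)² = 18(y - 9).
Vertex (4, 9); 4p = 18 so p = 9/2. Opens up.
Directrix is the horizontal line y = k − p = 9 − (9/2) = 9/2.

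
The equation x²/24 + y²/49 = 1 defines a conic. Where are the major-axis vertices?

(0, -7) and (0, 7)

Center (0, 0). The larger denominator 49 sits under the y-term, so the major axis is vertical; a² = 49, b² = 24.
a = 7. Vertices at (h, k ± a).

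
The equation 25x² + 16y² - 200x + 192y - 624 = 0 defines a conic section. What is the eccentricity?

Group: 25(x² - 8x) + 16(y² + 12y) = 624
Complete the square: 25(x - 4)² + 16(y + 6)² = 624 + 400 + 576 = 1600
Dividing both sides by 1600: (x - 4)²/64 + (y + 6)²/100 = 1
Ellipse, center (4, -6), major axis vertical; a² = 100, b² = 64.
c² = a² - b² = 36, so c = 6.
e = c/a = 6/10 = 3/5.

e = 3/5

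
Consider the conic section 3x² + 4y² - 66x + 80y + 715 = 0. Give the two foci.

Collect terms: 3(x² - 22x) + 4(y² + 20y) = -715
Complete the square in x and y: 3(x - 11)² + 4(y + 10)² = -715 + 363 + 400 = 48
Divide by 48: (x - 11)²/16 + (y + 10)²/12 = 1
Ellipse, center (11, -10), major axis horizontal; a² = 16, b² = 12.
c² = a² - b² = 16 - 12 = 4, so c = 2.
Foci lie on the horizontal axis through the center: (h ± c, k).

(9, -10) and (13, -10)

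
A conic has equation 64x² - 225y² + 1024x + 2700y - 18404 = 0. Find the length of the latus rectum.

Rearranging, 64(x² + 16x) -225(y² - 12y) = 18404.
Complete the square: 64(x + 8)² -225(y - 6)² = 18404 + 4096 - 8100 = 14400
Dividing both sides by 14400: (x + 8)²/225 - (y - 6)²/64 = 1
Hyperbola, center (-8, 6), transverse axis horizontal; a² = 225, b² = 64.
Latus rectum length = 2b²/a = 2·64/15 = 128/15.

128/15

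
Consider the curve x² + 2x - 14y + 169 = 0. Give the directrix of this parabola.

y = 17/2

Only x is squared. Complete the square in x: (x + 1)² = 14(y - 12).
Vertex (-1, 12); 4p = 14 so p = 7/2. Opens up.
Directrix is the horizontal line y = k − p = 12 − (7/2) = 17/2.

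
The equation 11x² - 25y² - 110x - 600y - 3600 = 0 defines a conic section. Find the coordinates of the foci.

(-1, -12) and (11, -12)

Group the x- and y-terms: 11(x² - 10x) -25(y² + 24y) = 3600
Complete the square: 11(x - 5)² -25(y + 12)² = 3600 + 275 - 3600 = 275
Dividing both sides by 275: (x - 5)²/25 - (y + 12)²/11 = 1
Hyperbola, center (5, -12), transverse axis horizontal; a² = 25, b² = 11.
c² = a² + b² = 25 + 11 = 36, so c = 6.
Foci lie on the horizontal axis through the center: (h ± c, k).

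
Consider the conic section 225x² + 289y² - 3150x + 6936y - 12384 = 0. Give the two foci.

(-1, -12) and (15, -12)

Rearranging, 225(x² - 14x) + 289(y² + 24y) = 12384.
Complete the square: 225(x - 7)² + 289(y + 12)² = 12384 + 11025 + 41616 = 65025
Dividing both sides by 65025: (x - 7)²/289 + (y + 12)²/225 = 1
Ellipse, center (7, -12), major axis horizontal; a² = 289, b² = 225.
c² = a² - b² = 289 - 225 = 64, so c = 8.
Foci lie on the horizontal axis through the center: (h ± c, k).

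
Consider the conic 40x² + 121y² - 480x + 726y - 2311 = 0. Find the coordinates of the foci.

Rearranging, 40(x² - 12x) + 121(y² + 6y) = 2311.
Complete the square: 40(x - 6)² + 121(y + 3)² = 2311 + 1440 + 1089 = 4840
Dividing both sides by 4840: (x - 6)²/121 + (y + 3)²/40 = 1
Ellipse, center (6, -3), major axis horizontal; a² = 121, b² = 40.
c² = a² - b² = 121 - 40 = 81, so c = 9.
Foci lie on the horizontal axis through the center: (h ± c, k).

(-3, -3) and (15, -3)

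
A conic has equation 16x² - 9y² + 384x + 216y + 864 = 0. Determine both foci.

Group: 16(x² + 24x) -9(y² - 24y) = -864
16(x + 12)² -9(y - 12)² = -864 + 2304 - 1296 = 144
Dividing both sides by 144: (x + 12)²/9 - (y - 12)²/16 = 1
Hyperbola, center (-12, 12), transverse axis horizontal; a² = 9, b² = 16.
c² = a² + b² = 9 + 16 = 25, so c = 5.
Foci lie on the horizontal axis through the center: (h ± c, k).

(-17, 12) and (-7, 12)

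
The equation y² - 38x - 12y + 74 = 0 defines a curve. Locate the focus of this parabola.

(21/2, 6)

Only y is squared. Complete the square in y: (y - 6)² = 38(x - 1).
Vertex (1, 6); 4p = 38 so p = 19/2. Opens right.
Focus is p units from the vertex along the axis: (h + p, k).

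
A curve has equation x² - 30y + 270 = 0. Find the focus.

Only x is squared. Complete the square in x: x² = 30(y - 9).
Vertex (0, 9); 4p = 30 so p = 15/2. Opens up.
Focus is p units from the vertex along the axis: (h, k + p).

(0, 33/2)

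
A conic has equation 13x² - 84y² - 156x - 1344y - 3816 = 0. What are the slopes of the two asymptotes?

Rearranging, 13(x² - 12x) -84(y² + 16y) = 3816.
Complete the square in x and y: 13(x - 6)² -84(y + 8)² = 3816 + 468 - 5376 = -1092
Dividing both sides by -1092: (y + 8)²/13 - (x - 6)²/84 = 1
Hyperbola, center (6, -8), transverse axis vertical; a² = 13, b² = 84.
For a vertical hyperbola the asymptotes have slope ±a/b.
Here that is ±√13/2√21 = ±√273/42.

√273/42 and -√273/42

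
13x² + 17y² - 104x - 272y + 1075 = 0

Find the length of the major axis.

2√17

Group: 13(x² - 8x) + 17(y² - 16y) = -1075
Complete the square: 13(x - 4)² + 17(y - 8)² = -1075 + 208 + 1088 = 221
Dividing both sides by 221: (x - 4)²/17 + (y - 8)²/13 = 1
Ellipse, center (4, 8), major axis horizontal; a² = 17, b² = 13.
a² = 17 so a = √17; the major axis has length 2a = 2√17.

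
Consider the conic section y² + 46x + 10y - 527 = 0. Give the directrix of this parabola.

x = 47/2

Only y is squared. Complete the square in y: (y + 5)² = -46(x - 12).
Vertex (12, -5); 4p = -46 so p = -23/2. Opens left.
Directrix is the vertical line x = h − p = 12 − (-23/2) = 47/2.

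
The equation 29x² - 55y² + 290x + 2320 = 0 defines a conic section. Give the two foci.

(-5, 0 - 2√21) and (-5, 0 + 2√21)

Rearranging, 29(x² + 10x) -55y² = -2320.
Complete the square in x and y: 29(x + 5)² -55y² = -2320 + 725 + 0 = -1595
Dividing both sides by -1595: y²/29 - (x + 5)²/55 = 1
Hyperbola, center (-5, 0), transverse axis vertical; a² = 29, b² = 55.
c² = a² + b² = 29 + 55 = 84, so c = 2√21.
Foci lie on the vertical axis through the center: (h, k ± c).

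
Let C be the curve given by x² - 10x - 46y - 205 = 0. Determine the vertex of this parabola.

(5, -5)

Only x is squared. Complete the square in x: (x - 5)² = 46(y + 5).
Vertex (5, -5); 4p = 46 so p = 23/2. Opens up.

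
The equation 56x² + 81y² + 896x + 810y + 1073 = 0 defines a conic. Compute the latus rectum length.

Group the x- and y-terms: 56(x² + 16x) + 81(y² + 10y) = -1073
Complete the square: 56(x + 8)² + 81(y + 5)² = -1073 + 3584 + 2025 = 4536
Dividing both sides by 4536: (x + 8)²/81 + (y + 5)²/56 = 1
Ellipse, center (-8, -5), major axis horizontal; a² = 81, b² = 56.
Latus rectum length = 2b²/a = 2·56/9 = 112/9.

112/9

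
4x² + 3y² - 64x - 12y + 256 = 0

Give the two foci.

(8, 1) and (8, 3)

Group: 4(x² - 16x) + 3(y² - 4y) = -256
Completing the square gives 4(x - 8)² + 3(y - 2)² = -256 + 256 + 12 = 12.
Divide by 12: (x - 8)²/3 + (y - 2)²/4 = 1
Ellipse, center (8, 2), major axis vertical; a² = 4, b² = 3.
c² = a² - b² = 4 - 3 = 1, so c = 1.
Foci lie on the vertical axis through the center: (h, k ± c).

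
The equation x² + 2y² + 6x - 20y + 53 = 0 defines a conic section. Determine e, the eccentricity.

Group the x- and y-terms: (x² + 6x) + 2(y² - 10y) = -53
Complete the square in x and y: (x + 3)² + 2(y - 5)² = -53 + 9 + 50 = 6
Dividing both sides by 6: (x + 3)²/6 + (y - 5)²/3 = 1
Ellipse, center (-3, 5), major axis horizontal; a² = 6, b² = 3.
c² = a² - b² = 3, so c = √3.
e = c/a = √3/√6 = √2/2.

e = √2/2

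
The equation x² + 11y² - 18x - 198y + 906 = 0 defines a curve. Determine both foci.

(9 - 2√15, 9) and (9 + 2√15, 9)

Collect terms: (x² - 18x) + 11(y² - 18y) = -906
Complete the square in x and y: (x - 9)² + 11(y - 9)² = -906 + 81 + 891 = 66
Dividing both sides by 66: (x - 9)²/66 + (y - 9)²/6 = 1
Ellipse, center (9, 9), major axis horizontal; a² = 66, b² = 6.
c² = a² - b² = 66 - 6 = 60, so c = 2√15.
Foci lie on the horizontal axis through the center: (h ± c, k).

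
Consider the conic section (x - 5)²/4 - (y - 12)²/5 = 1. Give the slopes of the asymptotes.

Center (5, 12). The positive term is the x-term, so the transverse axis is horizontal; a² = 4, b² = 5.
For a horizontal hyperbola the asymptotes have slope ±b/a.
Here that is ±√5/2.

√5/2 and -√5/2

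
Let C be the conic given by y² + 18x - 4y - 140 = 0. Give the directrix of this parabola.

Only y is squared. Complete the square in y: (y - 2)² = -18(x - 8).
Vertex (8, 2); 4p = -18 so p = -9/2. Opens left.
Directrix is the vertical line x = h − p = 8 − (-9/2) = 25/2.

x = 25/2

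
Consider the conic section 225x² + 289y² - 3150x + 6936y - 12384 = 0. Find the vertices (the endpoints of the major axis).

Group the x- and y-terms: 225(x² - 14x) + 289(y² + 24y) = 12384
225(x - 7)² + 289(y + 12)² = 12384 + 11025 + 41616 = 65025
Divide through by 65025 to get (x - 7)²/289 + (y + 12)²/225 = 1.
Ellipse, center (7, -12), major axis horizontal; a² = 289, b² = 225.
a = 17. Vertices at (h ± a, k).

(-10, -12) and (24, -12)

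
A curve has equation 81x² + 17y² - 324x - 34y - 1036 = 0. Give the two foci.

(2, -7) and (2, 9)

81(x² - 4x) + 17(y² - 2y) = 1036
Complete the square: 81(x - 2)² + 17(y - 1)² = 1036 + 324 + 17 = 1377
Divide by 1377: (x - 2)²/17 + (y - 1)²/81 = 1
Ellipse, center (2, 1), major axis vertical; a² = 81, b² = 17.
c² = a² - b² = 81 - 17 = 64, so c = 8.
Foci lie on the vertical axis through the center: (h, k ± c).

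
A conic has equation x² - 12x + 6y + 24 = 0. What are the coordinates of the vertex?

Only x is squared. Complete the square in x: (x - 6)² = -6(y - 2).
Vertex (6, 2); 4p = -6 so p = -3/2. Opens down.

(6, 2)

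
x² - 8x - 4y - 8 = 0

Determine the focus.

Only x is squared. Complete the square in x: (x - 4)² = 4(y + 6).
Vertex (4, -6); 4p = 4 so p = 1. Opens up.
Focus is p units from the vertex along the axis: (h, k + p).

(4, -5)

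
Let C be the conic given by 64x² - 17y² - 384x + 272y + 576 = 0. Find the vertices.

64(x² - 6x) -17(y² - 16y) = -576
Completing the square gives 64(x - 3)² -17(y - 8)² = -576 + 576 - 1088 = -1088.
Divide by -1088: (y - 8)²/64 - (x - 3)²/17 = 1
Hyperbola, center (3, 8), transverse axis vertical; a² = 64, b² = 17.
a = 8. Vertices at (h, k ± a).

(3, 0) and (3, 16)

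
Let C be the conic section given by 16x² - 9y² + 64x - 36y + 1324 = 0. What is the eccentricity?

e = 5/4

Collect terms: 16(x² + 4x) -9(y² + 4y) = -1324
Completing the square gives 16(x + 2)² -9(y + 2)² = -1324 + 64 - 36 = -1296.
Divide through by -1296 to get (y + 2)²/144 - (x + 2)²/81 = 1.
Hyperbola, center (-2, -2), transverse axis vertical; a² = 144, b² = 81.
c² = a² + b² = 225, so c = 15.
e = c/a = 15/12 = 5/4.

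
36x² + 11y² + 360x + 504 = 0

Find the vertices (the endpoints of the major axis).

(-5, -6) and (-5, 6)

Rearranging, 36(x² + 10x) + 11y² = -504.
Complete the square: 36(x + 5)² + 11y² = -504 + 900 + 0 = 396
Dividing both sides by 396: (x + 5)²/11 + y²/36 = 1
Ellipse, center (-5, 0), major axis vertical; a² = 36, b² = 11.
a = 6. Vertices at (h, k ± a).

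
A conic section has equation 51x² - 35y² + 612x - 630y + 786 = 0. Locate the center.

51(x² + 12x) -35(y² + 18y) = -786
Completing the square gives 51(x + 6)² -35(y + 9)² = -786 + 1836 - 2835 = -1785.
Divide through by -1785 to get (y + 9)²/51 - (x + 6)²/35 = 1.
Hyperbola with center (-6, -9).

(-6, -9)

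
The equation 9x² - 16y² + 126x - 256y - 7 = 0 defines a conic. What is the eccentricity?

e = 5/3

Group: 9(x² + 14x) -16(y² + 16y) = 7
Complete the square: 9(x + 7)² -16(y + 8)² = 7 + 441 - 1024 = -576
Dividing both sides by -576: (y + 8)²/36 - (x + 7)²/64 = 1
Hyperbola, center (-7, -8), transverse axis vertical; a² = 36, b² = 64.
c² = a² + b² = 100, so c = 10.
e = c/a = 10/6 = 5/3.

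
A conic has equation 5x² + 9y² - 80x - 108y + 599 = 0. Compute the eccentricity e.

e = 2/3

Group the x- and y-terms: 5(x² - 16x) + 9(y² - 12y) = -599
Complete the square in x and y: 5(x - 8)² + 9(y - 6)² = -599 + 320 + 324 = 45
Dividing both sides by 45: (x - 8)²/9 + (y - 6)²/5 = 1
Ellipse, center (8, 6), major axis horizontal; a² = 9, b² = 5.
c² = a² - b² = 4, so c = 2.
e = c/a = 2/3.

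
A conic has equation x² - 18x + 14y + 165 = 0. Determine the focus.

Only x is squared. Complete the square in x: (x - 9)² = -14(y + 6).
Vertex (9, -6); 4p = -14 so p = -7/2. Opens down.
Focus is p units from the vertex along the axis: (h, k + p).

(9, -19/2)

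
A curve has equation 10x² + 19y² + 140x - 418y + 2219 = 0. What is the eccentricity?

Group the x- and y-terms: 10(x² + 14x) + 19(y² - 22y) = -2219
Complete the square in x and y: 10(x + 7)² + 19(y - 11)² = -2219 + 490 + 2299 = 570
Dividing both sides by 570: (x + 7)²/57 + (y - 11)²/30 = 1
Ellipse, center (-7, 11), major axis horizontal; a² = 57, b² = 30.
c² = a² - b² = 27, so c = 3√3.
e = c/a = 3√3/√57 = 3√19/19.

e = 3√19/19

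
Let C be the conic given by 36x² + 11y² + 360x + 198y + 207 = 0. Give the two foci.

(-5, -19) and (-5, 1)

Group: 36(x² + 10x) + 11(y² + 18y) = -207
36(x + 5)² + 11(y + 9)² = -207 + 900 + 891 = 1584
Divide by 1584: (x + 5)²/44 + (y + 9)²/144 = 1
Ellipse, center (-5, -9), major axis vertical; a² = 144, b² = 44.
c² = a² - b² = 144 - 44 = 100, so c = 10.
Foci lie on the vertical axis through the center: (h, k ± c).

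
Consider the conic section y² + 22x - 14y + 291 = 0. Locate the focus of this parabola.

(-33/2, 7)

Only y is squared. Complete the square in y: (y - 7)² = -22(x + 11).
Vertex (-11, 7); 4p = -22 so p = -11/2. Opens left.
Focus is p units from the vertex along the axis: (h + p, k).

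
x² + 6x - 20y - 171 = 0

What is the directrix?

Only x is squared. Complete the square in x: (x + 3)² = 20(y + 9).
Vertex (-3, -9); 4p = 20 so p = 5. Opens up.
Directrix is the horizontal line y = k − p = -9 − (5) = -14.

y = -14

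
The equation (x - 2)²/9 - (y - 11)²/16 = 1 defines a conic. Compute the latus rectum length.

32/3

Center (2, 11). The positive term is the x-term, so the transverse axis is horizontal; a² = 9, b² = 16.
Latus rectum length = 2b²/a = 2·16/3 = 32/3.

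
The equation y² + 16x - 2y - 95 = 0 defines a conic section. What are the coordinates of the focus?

(2, 1)

Only y is squared. Complete the square in y: (y - 1)² = -16(x - 6).
Vertex (6, 1); 4p = -16 so p = -4. Opens left.
Focus is p units from the vertex along the axis: (h + p, k).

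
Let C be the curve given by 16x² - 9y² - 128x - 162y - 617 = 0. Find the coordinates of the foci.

Group: 16(x² - 8x) -9(y² + 18y) = 617
16(x - 4)² -9(y + 9)² = 617 + 256 - 729 = 144
Divide through by 144 to get (x - 4)²/9 - (y + 9)²/16 = 1.
Hyperbola, center (4, -9), transverse axis horizontal; a² = 9, b² = 16.
c² = a² + b² = 9 + 16 = 25, so c = 5.
Foci lie on the horizontal axis through the center: (h ± c, k).

(-1, -9) and (9, -9)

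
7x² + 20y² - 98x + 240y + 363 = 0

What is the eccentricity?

Rearranging, 7(x² - 14x) + 20(y² + 12y) = -363.
Complete the square: 7(x - 7)² + 20(y + 6)² = -363 + 343 + 720 = 700
Dividing both sides by 700: (x - 7)²/100 + (y + 6)²/35 = 1
Ellipse, center (7, -6), major axis horizontal; a² = 100, b² = 35.
c² = a² - b² = 65, so c = √65.
e = c/a = √65/10.

e = √65/10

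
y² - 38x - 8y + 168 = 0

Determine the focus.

(27/2, 4)

Only y is squared. Complete the square in y: (y - 4)² = 38(x - 4).
Vertex (4, 4); 4p = 38 so p = 19/2. Opens right.
Focus is p units from the vertex along the axis: (h + p, k).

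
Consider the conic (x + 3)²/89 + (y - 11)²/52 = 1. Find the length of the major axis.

2√89

Center (-3, 11). The larger denominator 89 sits under the x-term, so the major axis is horizontal; a² = 89, b² = 52.
a² = 89 so a = √89; the major axis has length 2a = 2√89.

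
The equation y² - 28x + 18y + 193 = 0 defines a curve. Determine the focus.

(11, -9)

Only y is squared. Complete the square in y: (y + 9)² = 28(x - 4).
Vertex (4, -9); 4p = 28 so p = 7. Opens right.
Focus is p units from the vertex along the axis: (h + p, k).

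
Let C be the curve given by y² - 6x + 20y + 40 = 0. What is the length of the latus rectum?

Only y is squared. Complete the square in y: (y + 10)² = 6(x + 10).
Vertex (-10, -10); 4p = 6 so p = 3/2. Opens right.
Latus rectum length = |4p| = 6.

6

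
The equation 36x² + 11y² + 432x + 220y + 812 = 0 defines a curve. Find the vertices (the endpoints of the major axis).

Collect terms: 36(x² + 12x) + 11(y² + 20y) = -812
Complete the square in x and y: 36(x + 6)² + 11(y + 10)² = -812 + 1296 + 1100 = 1584
Dividing both sides by 1584: (x + 6)²/44 + (y + 10)²/144 = 1
Ellipse, center (-6, -10), major axis vertical; a² = 144, b² = 44.
a = 12. Vertices at (h, k ± a).

(-6, -22) and (-6, 2)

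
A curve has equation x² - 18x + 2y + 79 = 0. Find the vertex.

Only x is squared. Complete the square in x: (x - 9)² = -2(y - 1).
Vertex (9, 1); 4p = -2 so p = -1/2. Opens down.

(9, 1)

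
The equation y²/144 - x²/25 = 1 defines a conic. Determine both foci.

Center (0, 0). The positive term is the y-term, so the transverse axis is vertical; a² = 144, b² = 25.
c² = a² + b² = 144 + 25 = 169, so c = 13.
Foci lie on the vertical axis through the center: (h, k ± c).

(0, -13) and (0, 13)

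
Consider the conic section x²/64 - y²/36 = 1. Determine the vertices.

Center (0, 0). The positive term is the x-term, so the transverse axis is horizontal; a² = 64, b² = 36.
a = 8. Vertices at (h ± a, k).

(-8, 0) and (8, 0)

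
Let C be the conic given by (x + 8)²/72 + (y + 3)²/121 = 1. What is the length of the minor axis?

Center (-8, -3). The larger denominator 121 sits under the y-term, so the major axis is vertical; a² = 121, b² = 72.
b² = 72 so b = 6√2; the minor axis has length 2b = 12√2.

12√2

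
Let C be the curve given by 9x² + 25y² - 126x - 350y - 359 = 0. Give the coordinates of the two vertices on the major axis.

Group the x- and y-terms: 9(x² - 14x) + 25(y² - 14y) = 359
Completing the square gives 9(x - 7)² + 25(y - 7)² = 359 + 441 + 1225 = 2025.
Divide by 2025: (x - 7)²/225 + (y - 7)²/81 = 1
Ellipse, center (7, 7), major axis horizontal; a² = 225, b² = 81.
a = 15. Vertices at (h ± a, k).

(-8, 7) and (22, 7)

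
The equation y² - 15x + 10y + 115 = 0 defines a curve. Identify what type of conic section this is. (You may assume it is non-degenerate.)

parabola

No xy term. Coefficients of x² and y² are A = 0, C = 1.
Exactly one squared variable ⇒ parabola.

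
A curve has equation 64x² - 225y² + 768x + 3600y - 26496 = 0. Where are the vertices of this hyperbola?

Rearranging, 64(x² + 12x) -225(y² - 16y) = 26496.
Completing the square gives 64(x + 6)² -225(y - 8)² = 26496 + 2304 - 14400 = 14400.
Divide by 14400: (x + 6)²/225 - (y - 8)²/64 = 1
Hyperbola, center (-6, 8), transverse axis horizontal; a² = 225, b² = 64.
a = 15. Vertices at (h ± a, k).

(-21, 8) and (9, 8)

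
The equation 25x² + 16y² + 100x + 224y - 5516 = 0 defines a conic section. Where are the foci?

Collect terms: 25(x² + 4x) + 16(y² + 14y) = 5516
Complete the square in x and y: 25(x + 2)² + 16(y + 7)² = 5516 + 100 + 784 = 6400
Divide by 6400: (x + 2)²/256 + (y + 7)²/400 = 1
Ellipse, center (-2, -7), major axis vertical; a² = 400, b² = 256.
c² = a² - b² = 400 - 256 = 144, so c = 12.
Foci lie on the vertical axis through the center: (h, k ± c).

(-2, -19) and (-2, 5)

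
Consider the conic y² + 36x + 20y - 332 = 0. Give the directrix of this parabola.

Only y is squared. Complete the square in y: (y + 10)² = -36(x - 12).
Vertex (12, -10); 4p = -36 so p = -9. Opens left.
Directrix is the vertical line x = h − p = 12 − (-9) = 21.

x = 21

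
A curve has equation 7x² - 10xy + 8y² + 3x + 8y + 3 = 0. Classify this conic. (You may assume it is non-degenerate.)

A = 7, B = -10, C = 8.
Discriminant B² − 4AC = (-10)² − 4·7·8 = -124.
B² − 4AC < 0 ⇒ ellipse.

ellipse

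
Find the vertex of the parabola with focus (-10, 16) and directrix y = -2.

(-10, 7)

The vertex is the midpoint between the focus and the directrix along the axis of symmetry.
Axis is vertical (directrix is horizontal). Vertex y-coordinate = (16 + (-2))/2 = 7; x-coordinate = -10.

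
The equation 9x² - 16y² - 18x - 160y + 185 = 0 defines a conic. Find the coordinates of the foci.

(1, -15) and (1, 5)

Rearranging, 9(x² - 2x) -16(y² + 10y) = -185.
Complete the square: 9(x - 1)² -16(y + 5)² = -185 + 9 - 400 = -576
Divide by -576: (y + 5)²/36 - (x - 1)²/64 = 1
Hyperbola, center (1, -5), transverse axis vertical; a² = 36, b² = 64.
c² = a² + b² = 36 + 64 = 100, so c = 10.
Foci lie on the vertical axis through the center: (h, k ± c).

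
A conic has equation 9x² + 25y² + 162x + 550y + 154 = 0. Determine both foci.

(-25, -11) and (7, -11)

Collect terms: 9(x² + 18x) + 25(y² + 22y) = -154
9(x + 9)² + 25(y + 11)² = -154 + 729 + 3025 = 3600
Divide by 3600: (x + 9)²/400 + (y + 11)²/144 = 1
Ellipse, center (-9, -11), major axis horizontal; a² = 400, b² = 144.
c² = a² - b² = 400 - 144 = 256, so c = 16.
Foci lie on the horizontal axis through the center: (h ± c, k).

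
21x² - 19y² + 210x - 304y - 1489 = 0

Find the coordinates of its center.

(-5, -8)

Group: 21(x² + 10x) -19(y² + 16y) = 1489
Completing the square gives 21(x + 5)² -19(y + 8)² = 1489 + 525 - 1216 = 798.
Divide through by 798 to get (x + 5)²/38 - (y + 8)²/42 = 1.
Hyperbola with center (-5, -8).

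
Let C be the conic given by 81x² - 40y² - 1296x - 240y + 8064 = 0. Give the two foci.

Collect terms: 81(x² - 16x) -40(y² + 6y) = -8064
81(x - 8)² -40(y + 3)² = -8064 + 5184 - 360 = -3240
Divide through by -3240 to get (y + 3)²/81 - (x - 8)²/40 = 1.
Hyperbola, center (8, -3), transverse axis vertical; a² = 81, b² = 40.
c² = a² + b² = 81 + 40 = 121, so c = 11.
Foci lie on the vertical axis through the center: (h, k ± c).

(8, -14) and (8, 8)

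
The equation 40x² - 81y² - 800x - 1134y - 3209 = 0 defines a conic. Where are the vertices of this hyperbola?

40(x² - 20x) -81(y² + 14y) = 3209
40(x - 10)² -81(y + 7)² = 3209 + 4000 - 3969 = 3240
Divide through by 3240 to get (x - 10)²/81 - (y + 7)²/40 = 1.
Hyperbola, center (10, -7), transverse axis horizontal; a² = 81, b² = 40.
a = 9. Vertices at (h ± a, k).

(1, -7) and (19, -7)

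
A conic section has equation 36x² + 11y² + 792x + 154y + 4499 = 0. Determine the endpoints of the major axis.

Group the x- and y-terms: 36(x² + 22x) + 11(y² + 14y) = -4499
Complete the square in x and y: 36(x + 11)² + 11(y + 7)² = -4499 + 4356 + 539 = 396
Divide through by 396 to get (x + 11)²/11 + (y + 7)²/36 = 1.
Ellipse, center (-11, -7), major axis vertical; a² = 36, b² = 11.
a = 6. Vertices at (h, k ± a).

(-11, -13) and (-11, -1)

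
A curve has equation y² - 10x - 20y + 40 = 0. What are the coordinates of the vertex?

Only y is squared. Complete the square in y: (y - 10)² = 10(x + 6).
Vertex (-6, 10); 4p = 10 so p = 5/2. Opens right.

(-6, 10)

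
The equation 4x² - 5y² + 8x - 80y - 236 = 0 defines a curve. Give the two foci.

Rearranging, 4(x² + 2x) -5(y² + 16y) = 236.
4(x + 1)² -5(y + 8)² = 236 + 4 - 320 = -80
Divide by -80: (y + 8)²/16 - (x + 1)²/20 = 1
Hyperbola, center (-1, -8), transverse axis vertical; a² = 16, b² = 20.
c² = a² + b² = 16 + 20 = 36, so c = 6.
Foci lie on the vertical axis through the center: (h, k ± c).

(-1, -14) and (-1, -2)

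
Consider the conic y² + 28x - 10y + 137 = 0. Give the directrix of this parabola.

x = 3

Only y is squared. Complete the square in y: (y - 5)² = -28(x + 4).
Vertex (-4, 5); 4p = -28 so p = -7. Opens left.
Directrix is the vertical line x = h − p = -4 − (-7) = 3.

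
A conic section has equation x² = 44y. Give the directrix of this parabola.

Vertex (0, 0); 4p = 44 so p = 11. Opens up.
Directrix is the horizontal line y = k − p = 0 − (11) = -11.

y = -11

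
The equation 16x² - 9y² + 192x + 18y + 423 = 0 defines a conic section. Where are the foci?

Group the x- and y-terms: 16(x² + 12x) -9(y² - 2y) = -423
Completing the square gives 16(x + 6)² -9(y - 1)² = -423 + 576 - 9 = 144.
Divide through by 144 to get (x + 6)²/9 - (y - 1)²/16 = 1.
Hyperbola, center (-6, 1), transverse axis horizontal; a² = 9, b² = 16.
c² = a² + b² = 9 + 16 = 25, so c = 5.
Foci lie on the horizontal axis through the center: (h ± c, k).

(-11, 1) and (-1, 1)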